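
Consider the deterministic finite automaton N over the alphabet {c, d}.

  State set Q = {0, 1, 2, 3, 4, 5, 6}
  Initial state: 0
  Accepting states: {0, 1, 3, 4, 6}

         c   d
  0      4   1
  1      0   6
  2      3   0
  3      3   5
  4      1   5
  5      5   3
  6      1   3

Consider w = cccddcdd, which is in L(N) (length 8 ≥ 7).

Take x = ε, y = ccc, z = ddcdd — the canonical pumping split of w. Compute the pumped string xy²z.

xy^2z = ε·ccc·ccc·ddcdd = ccccccddcdd.
Reading y = ccc takes N from 0 back to 0, so after x·y·y the machine is still in 0, and z then leads to the accepting state 3. Hence ccccccddcdd ∈ L(N).

ccccccddcdd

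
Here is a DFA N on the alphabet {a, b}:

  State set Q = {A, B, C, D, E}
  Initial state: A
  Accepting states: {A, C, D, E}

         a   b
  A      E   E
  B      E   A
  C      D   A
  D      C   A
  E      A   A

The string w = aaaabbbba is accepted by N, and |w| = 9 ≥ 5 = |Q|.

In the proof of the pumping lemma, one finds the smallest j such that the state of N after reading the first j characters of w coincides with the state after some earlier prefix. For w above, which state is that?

A

State sequence: A -a-> E -a-> A -a-> E -a-> A -b-> E -b-> A -b-> E -b-> A -a-> E
First repeat at step 2: A was already visited.

The earliest repeat is at step j = 2: N is in A, which it already visited at step i = 0.
Pumping length from the standard proof: p = 5 (the number of states). The repeated state found above gives |xy| = j ≤ 5 and |y| = j − i ≥ 1.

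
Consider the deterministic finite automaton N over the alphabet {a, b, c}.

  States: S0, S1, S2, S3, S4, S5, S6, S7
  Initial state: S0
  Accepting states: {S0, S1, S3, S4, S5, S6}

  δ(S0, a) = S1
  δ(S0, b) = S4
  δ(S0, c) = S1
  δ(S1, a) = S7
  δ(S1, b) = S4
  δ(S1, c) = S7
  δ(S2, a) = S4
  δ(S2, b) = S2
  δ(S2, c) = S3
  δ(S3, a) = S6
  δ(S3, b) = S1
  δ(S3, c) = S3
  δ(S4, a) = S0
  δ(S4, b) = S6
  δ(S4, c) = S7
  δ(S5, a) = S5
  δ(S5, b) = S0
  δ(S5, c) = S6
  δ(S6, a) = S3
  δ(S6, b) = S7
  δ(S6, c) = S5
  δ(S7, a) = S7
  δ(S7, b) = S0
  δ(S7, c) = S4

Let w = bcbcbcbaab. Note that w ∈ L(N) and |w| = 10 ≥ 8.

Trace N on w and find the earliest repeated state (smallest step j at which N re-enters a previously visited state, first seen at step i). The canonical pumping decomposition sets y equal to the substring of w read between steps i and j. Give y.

bcb

State sequence: S0 -b-> S4 -c-> S7 -b-> S0 -c-> S1 -b-> S4 -c-> S7 -b-> S0 -a-> S1 -a-> S7 -b-> S0
First repeat at step 3: S0 was already visited.

So i = 0, j = 3, giving x = w[0:0] = ε, y = w[0:3] = bcb, z = w[3:10] = cbcbaab.
Check: |xy| = 3 ≤ 8 and |y| = 3 ≥ 1. Reading y takes N from S0 back to S0, so every xyⁱz is accepted.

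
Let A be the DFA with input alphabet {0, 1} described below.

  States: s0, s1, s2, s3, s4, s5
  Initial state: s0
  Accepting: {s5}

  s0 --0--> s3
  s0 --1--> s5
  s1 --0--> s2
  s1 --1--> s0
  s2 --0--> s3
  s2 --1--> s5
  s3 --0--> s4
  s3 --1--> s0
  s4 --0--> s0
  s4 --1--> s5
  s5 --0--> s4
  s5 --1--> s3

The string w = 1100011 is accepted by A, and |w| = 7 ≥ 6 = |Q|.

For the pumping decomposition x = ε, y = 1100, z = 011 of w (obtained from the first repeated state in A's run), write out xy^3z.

xy^3z = ε·1100·1100·1100·011 = 110011001100011.
Reading y = 1100 takes A from s0 back to s0, so after x·y·y·y the machine is still in s0, and z then leads to the accepting state s5. Hence 110011001100011 ∈ L(A).

110011001100011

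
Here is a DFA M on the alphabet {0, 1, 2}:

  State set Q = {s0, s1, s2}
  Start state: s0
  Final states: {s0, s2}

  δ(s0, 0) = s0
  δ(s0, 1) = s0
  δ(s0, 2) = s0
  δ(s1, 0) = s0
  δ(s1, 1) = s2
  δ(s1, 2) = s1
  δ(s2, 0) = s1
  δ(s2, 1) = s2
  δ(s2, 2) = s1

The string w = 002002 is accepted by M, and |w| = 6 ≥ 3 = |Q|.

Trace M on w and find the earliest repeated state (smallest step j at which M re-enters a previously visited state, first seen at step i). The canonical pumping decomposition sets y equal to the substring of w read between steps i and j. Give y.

0

Run of M on w = 0 0 2 0 0 2:
  step 0: s0  (start)
  step 1: s0  (read 0: s0→s0)   ← first repeat (s0 seen earlier)
  step 2: s0  (read 0: s0→s0)
  step 3: s0  (read 2: s0→s0)
  step 4: s0  (read 0: s0→s0)
  step 5: s0  (read 0: s0→s0)
  step 6: s0  (read 2: s0→s0)

So i = 0, j = 1, giving x = w[0:0] = ε, y = w[0:1] = 0, z = w[1:6] = 02002.
Check: |xy| = 1 ≤ 3 and |y| = 1 ≥ 1. Reading y takes M from s0 back to s0, so every xyⁱz is accepted.
Pumping length from the standard proof: p = 3 (the number of states). The repeated state found above gives |xy| = j ≤ 3 and |y| = j − i ≥ 1.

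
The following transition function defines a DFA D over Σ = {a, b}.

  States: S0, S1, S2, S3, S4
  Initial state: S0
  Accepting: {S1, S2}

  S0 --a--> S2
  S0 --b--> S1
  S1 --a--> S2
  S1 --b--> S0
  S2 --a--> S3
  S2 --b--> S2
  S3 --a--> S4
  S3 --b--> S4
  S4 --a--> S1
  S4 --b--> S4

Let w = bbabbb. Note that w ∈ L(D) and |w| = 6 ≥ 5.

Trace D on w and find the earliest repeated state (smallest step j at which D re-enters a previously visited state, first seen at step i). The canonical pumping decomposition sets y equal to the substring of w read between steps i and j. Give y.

State sequence: S0 -b-> S1 -b-> S0 -a-> S2 -b-> S2 -b-> S2 -b-> S2
First repeat at step 2: S0 was already visited.

So i = 0, j = 2, giving x = w[0:0] = ε, y = w[0:2] = bb, z = w[2:6] = abbb.
Check: |xy| = 2 ≤ 5 and |y| = 2 ≥ 1. Reading y takes D from S0 back to S0, so every xyⁱz is accepted.
Pumping length from the standard proof: p = 5 (the number of states). The repeated state found above gives |xy| = j ≤ 5 and |y| = j − i ≥ 1.

bb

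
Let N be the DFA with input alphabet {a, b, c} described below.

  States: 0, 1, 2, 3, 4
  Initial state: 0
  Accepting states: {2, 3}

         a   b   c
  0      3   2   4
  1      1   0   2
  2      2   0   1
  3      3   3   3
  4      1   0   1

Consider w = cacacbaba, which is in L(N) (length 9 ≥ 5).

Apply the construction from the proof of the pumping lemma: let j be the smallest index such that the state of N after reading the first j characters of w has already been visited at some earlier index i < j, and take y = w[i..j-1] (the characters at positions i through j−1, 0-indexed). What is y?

Run of N on w = c a c a c b a b a:
  step 0: 0  (start)
  step 1: 4  (read c: 0→4)
  step 2: 1  (read a: 4→1)
  step 3: 2  (read c: 1→2)
  step 4: 2  (read a: 2→2)   ← first repeat (2 seen earlier)
  step 5: 1  (read c: 2→1)
  step 6: 0  (read b: 1→0)
  step 7: 3  (read a: 0→3)
  step 8: 3  (read b: 3→3)
  step 9: 3  (read a: 3→3)

So i = 3, j = 4, giving x = w[0:3] = cac, y = w[3:4] = a, z = w[4:9] = cbaba.
Check: |xy| = 4 ≤ 5 and |y| = 1 ≥ 1. Reading y takes N from 2 back to 2, so every xyⁱz is accepted.

a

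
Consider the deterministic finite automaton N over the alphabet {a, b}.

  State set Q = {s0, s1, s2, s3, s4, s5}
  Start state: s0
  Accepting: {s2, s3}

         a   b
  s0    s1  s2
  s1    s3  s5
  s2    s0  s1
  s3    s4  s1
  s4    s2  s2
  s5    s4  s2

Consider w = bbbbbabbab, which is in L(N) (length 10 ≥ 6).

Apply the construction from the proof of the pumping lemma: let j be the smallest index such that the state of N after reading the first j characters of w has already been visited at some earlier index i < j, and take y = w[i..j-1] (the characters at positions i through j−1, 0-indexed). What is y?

Run of N on w = b b b b b a b b a b:
  step 0: s0  (start)
  step 1: s2  (read b: s0→s2)
  step 2: s1  (read b: s2→s1)
  step 3: s5  (read b: s1→s5)
  step 4: s2  (read b: s5→s2)   ← first repeat (s2 seen earlier)
  step 5: s1  (read b: s2→s1)
  step 6: s3  (read a: s1→s3)
  step 7: s1  (read b: s3→s1)
  step 8: s5  (read b: s1→s5)
  step 9: s4  (read a: s5→s4)
  step 10: s2  (read b: s4→s2)

So i = 1, j = 4, giving x = w[0:1] = b, y = w[1:4] = bbb, z = w[4:10] = babbab.
Check: |xy| = 4 ≤ 6 and |y| = 3 ≥ 1. Reading y takes N from s2 back to s2, so every xyⁱz is accepted.
With |Q| = 6, pigeonhole forces a state repeat no later than step 6; the substring read between the first and second visits to that state can be pumped.

bbb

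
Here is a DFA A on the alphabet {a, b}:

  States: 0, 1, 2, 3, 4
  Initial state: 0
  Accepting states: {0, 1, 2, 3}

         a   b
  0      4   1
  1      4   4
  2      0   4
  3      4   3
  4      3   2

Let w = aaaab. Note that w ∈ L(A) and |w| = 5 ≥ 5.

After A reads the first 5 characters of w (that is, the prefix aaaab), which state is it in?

Run of A on the first 5 characters of w = a a a a b:
  step 0: 0  (start)
  step 1: 4  (read a: 0→4)
  step 2: 3  (read a: 4→3)
  step 3: 4  (read a: 3→4)
  step 4: 3  (read a: 4→3)
  step 5: 3  (read b: 3→3)

After reading 5 characters, A is in state 3.

3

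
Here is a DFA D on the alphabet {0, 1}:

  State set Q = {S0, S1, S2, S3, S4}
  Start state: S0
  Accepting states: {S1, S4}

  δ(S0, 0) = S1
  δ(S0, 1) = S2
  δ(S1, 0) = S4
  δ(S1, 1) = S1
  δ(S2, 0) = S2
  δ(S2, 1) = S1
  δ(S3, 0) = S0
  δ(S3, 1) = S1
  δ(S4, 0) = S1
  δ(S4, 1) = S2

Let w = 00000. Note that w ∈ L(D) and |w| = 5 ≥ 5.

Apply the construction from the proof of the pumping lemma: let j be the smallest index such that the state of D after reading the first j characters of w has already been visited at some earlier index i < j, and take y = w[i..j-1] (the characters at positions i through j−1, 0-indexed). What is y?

00

State sequence: S0 -0-> S1 -0-> S4 -0-> S1 -0-> S4 -0-> S1
First repeat at step 3: S1 was already visited.

So i = 1, j = 3, giving x = w[0:1] = 0, y = w[1:3] = 00, z = w[3:5] = 00.
Check: |xy| = 3 ≤ 5 and |y| = 2 ≥ 1. Reading y takes D from S1 back to S1, so every xyⁱz is accepted.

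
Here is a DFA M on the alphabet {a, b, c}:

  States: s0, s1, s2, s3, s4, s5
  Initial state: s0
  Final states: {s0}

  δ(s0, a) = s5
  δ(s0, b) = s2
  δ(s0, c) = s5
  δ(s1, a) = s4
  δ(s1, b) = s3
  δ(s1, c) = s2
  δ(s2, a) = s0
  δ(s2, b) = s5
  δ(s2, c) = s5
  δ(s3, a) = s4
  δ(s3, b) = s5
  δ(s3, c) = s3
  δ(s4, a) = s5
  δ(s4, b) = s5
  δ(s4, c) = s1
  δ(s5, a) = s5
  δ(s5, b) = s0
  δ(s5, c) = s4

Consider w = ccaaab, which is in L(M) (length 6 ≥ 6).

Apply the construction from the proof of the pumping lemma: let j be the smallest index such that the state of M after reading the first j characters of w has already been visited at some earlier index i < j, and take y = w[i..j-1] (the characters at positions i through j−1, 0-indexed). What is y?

State sequence: s0 -c-> s5 -c-> s4 -a-> s5 -a-> s5 -a-> s5 -b-> s0
First repeat at step 3: s5 was already visited.

So i = 1, j = 3, giving x = w[0:1] = c, y = w[1:3] = ca, z = w[3:6] = aab.
Check: |xy| = 3 ≤ 6 and |y| = 2 ≥ 1. Reading y takes M from s5 back to s5, so every xyⁱz is accepted.

ca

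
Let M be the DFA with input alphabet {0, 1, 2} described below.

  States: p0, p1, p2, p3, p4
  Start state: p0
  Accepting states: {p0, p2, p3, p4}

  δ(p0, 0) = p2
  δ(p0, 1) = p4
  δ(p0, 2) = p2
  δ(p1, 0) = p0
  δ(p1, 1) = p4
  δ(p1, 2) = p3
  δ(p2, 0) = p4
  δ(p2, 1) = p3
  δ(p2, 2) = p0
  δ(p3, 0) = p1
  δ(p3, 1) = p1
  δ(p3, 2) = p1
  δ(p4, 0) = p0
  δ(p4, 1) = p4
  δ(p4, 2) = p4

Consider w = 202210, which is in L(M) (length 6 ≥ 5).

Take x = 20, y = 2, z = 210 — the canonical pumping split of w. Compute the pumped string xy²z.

2022210

xy^2z = 20·2·2·210 = 2022210.
Reading y = 2 takes M from p4 back to p4, so after x·y·y the machine is still in p4, and z then leads to the accepting state p0. Hence 2022210 ∈ L(M).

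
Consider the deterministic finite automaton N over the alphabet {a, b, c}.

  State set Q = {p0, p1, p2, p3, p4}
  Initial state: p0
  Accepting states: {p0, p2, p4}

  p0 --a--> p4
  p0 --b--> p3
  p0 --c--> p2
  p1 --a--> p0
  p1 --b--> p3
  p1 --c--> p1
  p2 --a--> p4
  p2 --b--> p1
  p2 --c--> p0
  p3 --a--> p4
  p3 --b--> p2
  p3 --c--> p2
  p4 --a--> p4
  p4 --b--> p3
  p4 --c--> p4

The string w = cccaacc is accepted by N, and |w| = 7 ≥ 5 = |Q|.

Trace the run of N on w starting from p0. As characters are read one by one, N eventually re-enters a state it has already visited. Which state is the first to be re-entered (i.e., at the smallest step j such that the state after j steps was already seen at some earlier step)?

p0

State sequence: p0 -c-> p2 -c-> p0 -c-> p2 -a-> p4 -a-> p4 -c-> p4 -c-> p4
First repeat at step 2: p0 was already visited.

The earliest repeat is at step j = 2: N is in p0, which it already visited at step i = 0.
The DFA has 5 states, so the proof of the pumping lemma guarantees a repeated state among the first 5+1 visited; the segment between the two visits is the pumpable y.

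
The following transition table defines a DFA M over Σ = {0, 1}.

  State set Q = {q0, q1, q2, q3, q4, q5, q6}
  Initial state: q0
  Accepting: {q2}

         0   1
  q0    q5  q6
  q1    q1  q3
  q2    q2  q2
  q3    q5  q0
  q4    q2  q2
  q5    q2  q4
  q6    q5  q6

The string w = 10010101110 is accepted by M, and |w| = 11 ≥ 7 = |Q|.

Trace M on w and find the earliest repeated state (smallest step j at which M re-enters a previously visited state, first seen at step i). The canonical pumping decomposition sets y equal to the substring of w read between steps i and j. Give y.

1

Run of M on w = 1 0 0 1 0 1 0 1 1 1 0:
  step 0: q0  (start)
  step 1: q6  (read 1: q0→q6)
  step 2: q5  (read 0: q6→q5)
  step 3: q2  (read 0: q5→q2)
  step 4: q2  (read 1: q2→q2)   ← first repeat (q2 seen earlier)
  step 5: q2  (read 0: q2→q2)
  step 6: q2  (read 1: q2→q2)
  step 7: q2  (read 0: q2→q2)
  step 8: q2  (read 1: q2→q2)
  step 9: q2  (read 1: q2→q2)
  step 10: q2  (read 1: q2→q2)
  step 11: q2  (read 0: q2→q2)

So i = 3, j = 4, giving x = w[0:3] = 100, y = w[3:4] = 1, z = w[4:11] = 0101110.
Check: |xy| = 4 ≤ 7 and |y| = 1 ≥ 1. Reading y takes M from q2 back to q2, so every xyⁱz is accepted.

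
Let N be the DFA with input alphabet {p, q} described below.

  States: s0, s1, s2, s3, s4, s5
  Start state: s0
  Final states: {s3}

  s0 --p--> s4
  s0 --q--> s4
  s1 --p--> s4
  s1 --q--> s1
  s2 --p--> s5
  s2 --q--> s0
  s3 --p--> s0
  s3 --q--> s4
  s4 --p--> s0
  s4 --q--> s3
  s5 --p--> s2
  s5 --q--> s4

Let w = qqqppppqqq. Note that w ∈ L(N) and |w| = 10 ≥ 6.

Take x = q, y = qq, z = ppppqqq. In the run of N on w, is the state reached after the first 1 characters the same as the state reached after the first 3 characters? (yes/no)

State sequence: s0 -q-> s4 -q-> s3 -q-> s4

After x (step 1): s4. After xy (step 3): s4.
They match, so y = qq drives N around a cycle from s4 back to itself; pumping y any number of times keeps N in s4 before reading z, and xyⁱz ∈ L(N) for every i ≥ 0.

yes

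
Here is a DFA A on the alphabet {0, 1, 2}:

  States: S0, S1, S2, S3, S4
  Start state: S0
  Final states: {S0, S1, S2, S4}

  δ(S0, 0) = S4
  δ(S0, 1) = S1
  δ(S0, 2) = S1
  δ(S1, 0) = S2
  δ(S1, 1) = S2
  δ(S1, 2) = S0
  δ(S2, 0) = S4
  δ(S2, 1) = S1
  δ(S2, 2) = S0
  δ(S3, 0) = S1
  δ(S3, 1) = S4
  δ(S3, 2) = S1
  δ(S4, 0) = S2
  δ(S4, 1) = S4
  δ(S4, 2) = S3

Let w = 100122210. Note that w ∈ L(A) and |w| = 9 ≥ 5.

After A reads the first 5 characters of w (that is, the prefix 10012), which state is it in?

S3

State sequence: S0 -1-> S1 -0-> S2 -0-> S4 -1-> S4 -2-> S3

After reading 5 characters, A is in state S3.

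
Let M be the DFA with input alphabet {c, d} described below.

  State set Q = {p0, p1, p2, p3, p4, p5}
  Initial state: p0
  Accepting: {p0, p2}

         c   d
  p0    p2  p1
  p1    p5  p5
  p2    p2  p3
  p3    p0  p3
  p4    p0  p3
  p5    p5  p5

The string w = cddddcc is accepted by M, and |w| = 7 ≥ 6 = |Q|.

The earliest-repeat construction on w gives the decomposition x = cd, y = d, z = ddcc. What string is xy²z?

cdddddcc

xy^2z = cd·d·d·ddcc = cdddddcc.
Reading y = d takes M from p3 back to p3, so after x·y·y the machine is still in p3, and z then leads to the accepting state p2. Hence cdddddcc ∈ L(M).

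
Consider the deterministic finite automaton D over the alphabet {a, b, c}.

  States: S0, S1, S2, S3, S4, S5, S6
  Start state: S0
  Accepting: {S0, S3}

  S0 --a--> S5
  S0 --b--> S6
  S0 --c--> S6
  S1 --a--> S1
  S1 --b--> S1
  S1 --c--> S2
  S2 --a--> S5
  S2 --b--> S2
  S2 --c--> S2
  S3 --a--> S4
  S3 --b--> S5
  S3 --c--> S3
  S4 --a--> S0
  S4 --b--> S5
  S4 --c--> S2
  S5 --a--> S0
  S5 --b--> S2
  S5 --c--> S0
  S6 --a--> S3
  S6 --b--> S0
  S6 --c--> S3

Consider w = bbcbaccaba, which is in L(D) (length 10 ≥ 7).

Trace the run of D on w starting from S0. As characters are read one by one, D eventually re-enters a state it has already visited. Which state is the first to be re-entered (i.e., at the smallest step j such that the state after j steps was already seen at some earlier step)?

S0

Run of D on w = b b c b a c c a b a:
  step 0: S0  (start)
  step 1: S6  (read b: S0→S6)
  step 2: S0  (read b: S6→S0)   ← first repeat (S0 seen earlier)
  step 3: S6  (read c: S0→S6)
  step 4: S0  (read b: S6→S0)
  step 5: S5  (read a: S0→S5)
  step 6: S0  (read c: S5→S0)
  step 7: S6  (read c: S0→S6)
  step 8: S3  (read a: S6→S3)
  step 9: S5  (read b: S3→S5)
  step 10: S0  (read a: S5→S0)

The earliest repeat is at step j = 2: D is in S0, which it already visited at step i = 0.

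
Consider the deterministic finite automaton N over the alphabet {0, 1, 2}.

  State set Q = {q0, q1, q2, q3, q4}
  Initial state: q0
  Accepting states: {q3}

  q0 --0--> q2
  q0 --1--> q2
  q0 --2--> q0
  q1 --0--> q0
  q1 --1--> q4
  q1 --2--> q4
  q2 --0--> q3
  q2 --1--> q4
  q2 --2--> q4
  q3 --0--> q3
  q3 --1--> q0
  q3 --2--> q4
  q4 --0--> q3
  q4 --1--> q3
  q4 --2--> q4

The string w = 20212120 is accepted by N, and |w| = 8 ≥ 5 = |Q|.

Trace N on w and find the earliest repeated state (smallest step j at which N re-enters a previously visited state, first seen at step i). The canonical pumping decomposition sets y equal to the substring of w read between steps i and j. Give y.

2

Run of N on w = 2 0 2 1 2 1 2 0:
  step 0: q0  (start)
  step 1: q0  (read 2: q0→q0)   ← first repeat (q0 seen earlier)
  step 2: q2  (read 0: q0→q2)
  step 3: q4  (read 2: q2→q4)
  step 4: q3  (read 1: q4→q3)
  step 5: q4  (read 2: q3→q4)
  step 6: q3  (read 1: q4→q3)
  step 7: q4  (read 2: q3→q4)
  step 8: q3  (read 0: q4→q3)

So i = 0, j = 1, giving x = w[0:0] = ε, y = w[0:1] = 2, z = w[1:8] = 0212120.
Check: |xy| = 1 ≤ 5 and |y| = 1 ≥ 1. Reading y takes N from q0 back to q0, so every xyⁱz is accepted.
Pumping length from the standard proof: p = 5 (the number of states). The repeated state found above gives |xy| = j ≤ 5 and |y| = j − i ≥ 1.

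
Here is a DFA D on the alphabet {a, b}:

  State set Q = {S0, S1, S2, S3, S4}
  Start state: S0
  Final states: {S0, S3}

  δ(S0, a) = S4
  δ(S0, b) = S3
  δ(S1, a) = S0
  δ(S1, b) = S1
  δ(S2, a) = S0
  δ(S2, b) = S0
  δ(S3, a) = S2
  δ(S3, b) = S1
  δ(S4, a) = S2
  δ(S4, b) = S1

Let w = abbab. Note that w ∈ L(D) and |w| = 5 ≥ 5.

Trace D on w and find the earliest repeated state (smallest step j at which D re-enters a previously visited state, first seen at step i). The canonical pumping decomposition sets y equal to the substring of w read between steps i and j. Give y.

b

Run of D on w = a b b a b:
  step 0: S0  (start)
  step 1: S4  (read a: S0→S4)
  step 2: S1  (read b: S4→S1)
  step 3: S1  (read b: S1→S1)   ← first repeat (S1 seen earlier)
  step 4: S0  (read a: S1→S0)
  step 5: S3  (read b: S0→S3)

So i = 2, j = 3, giving x = w[0:2] = ab, y = w[2:3] = b, z = w[3:5] = ab.
Check: |xy| = 3 ≤ 5 and |y| = 1 ≥ 1. Reading y takes D from S1 back to S1, so every xyⁱz is accepted.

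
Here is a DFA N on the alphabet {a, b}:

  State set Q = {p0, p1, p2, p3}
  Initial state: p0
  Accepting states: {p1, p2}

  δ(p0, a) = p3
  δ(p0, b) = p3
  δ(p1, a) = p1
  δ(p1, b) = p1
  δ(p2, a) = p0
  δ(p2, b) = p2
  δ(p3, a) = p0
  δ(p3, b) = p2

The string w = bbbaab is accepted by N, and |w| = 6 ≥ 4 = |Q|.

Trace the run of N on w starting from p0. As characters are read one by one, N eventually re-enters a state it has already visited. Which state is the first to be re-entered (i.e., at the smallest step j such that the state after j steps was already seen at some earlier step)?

p2

State sequence: p0 -b-> p3 -b-> p2 -b-> p2 -a-> p0 -a-> p3 -b-> p2
First repeat at step 3: p2 was already visited.

The earliest repeat is at step j = 3: N is in p2, which it already visited at step i = 2.
Pumping length from the standard proof: p = 4 (the number of states). The repeated state found above gives |xy| = j ≤ 4 and |y| = j − i ≥ 1.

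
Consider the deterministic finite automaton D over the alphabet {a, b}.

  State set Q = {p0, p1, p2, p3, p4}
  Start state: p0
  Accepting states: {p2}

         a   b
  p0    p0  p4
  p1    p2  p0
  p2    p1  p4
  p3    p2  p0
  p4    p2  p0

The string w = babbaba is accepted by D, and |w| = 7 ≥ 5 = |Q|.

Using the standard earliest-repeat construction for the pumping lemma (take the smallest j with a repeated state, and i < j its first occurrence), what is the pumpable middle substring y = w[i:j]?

Run of D on w = b a b b a b a:
  step 0: p0  (start)
  step 1: p4  (read b: p0→p4)
  step 2: p2  (read a: p4→p2)
  step 3: p4  (read b: p2→p4)   ← first repeat (p4 seen earlier)
  step 4: p0  (read b: p4→p0)
  step 5: p0  (read a: p0→p0)
  step 6: p4  (read b: p0→p4)
  step 7: p2  (read a: p4→p2)

So i = 1, j = 3, giving x = w[0:1] = b, y = w[1:3] = ab, z = w[3:7] = baba.
Check: |xy| = 3 ≤ 5 and |y| = 2 ≥ 1. Reading y takes D from p4 back to p4, so every xyⁱz is accepted.

ab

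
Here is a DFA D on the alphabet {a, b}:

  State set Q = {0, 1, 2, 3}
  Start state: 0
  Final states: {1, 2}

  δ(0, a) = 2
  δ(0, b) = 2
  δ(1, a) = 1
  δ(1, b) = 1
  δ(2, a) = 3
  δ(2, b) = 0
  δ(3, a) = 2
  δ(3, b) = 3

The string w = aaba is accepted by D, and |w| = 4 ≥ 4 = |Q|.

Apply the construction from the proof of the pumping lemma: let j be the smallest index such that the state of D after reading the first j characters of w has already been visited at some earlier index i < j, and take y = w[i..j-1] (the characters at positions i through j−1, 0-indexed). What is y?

b

Run of D on w = a a b a:
  step 0: 0  (start)
  step 1: 2  (read a: 0→2)
  step 2: 3  (read a: 2→3)
  step 3: 3  (read b: 3→3)   ← first repeat (3 seen earlier)
  step 4: 2  (read a: 3→2)

So i = 2, j = 3, giving x = w[0:2] = aa, y = w[2:3] = b, z = w[3:4] = a.
Check: |xy| = 3 ≤ 4 and |y| = 1 ≥ 1. Reading y takes D from 3 back to 3, so every xyⁱz is accepted.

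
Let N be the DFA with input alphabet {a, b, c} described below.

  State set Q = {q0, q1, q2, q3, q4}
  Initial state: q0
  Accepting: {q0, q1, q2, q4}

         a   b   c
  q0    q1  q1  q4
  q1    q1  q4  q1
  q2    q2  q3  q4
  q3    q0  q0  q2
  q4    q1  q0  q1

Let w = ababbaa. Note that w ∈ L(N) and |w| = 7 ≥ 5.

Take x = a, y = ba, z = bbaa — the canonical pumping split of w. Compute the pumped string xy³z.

xy^3z = a·ba·ba·ba·bbaa = ababababbaa.
Reading y = ba takes N from q1 back to q1, so after x·y·y·y the machine is still in q1, and z then leads to the accepting state q1. Hence ababababbaa ∈ L(N).

ababababbaa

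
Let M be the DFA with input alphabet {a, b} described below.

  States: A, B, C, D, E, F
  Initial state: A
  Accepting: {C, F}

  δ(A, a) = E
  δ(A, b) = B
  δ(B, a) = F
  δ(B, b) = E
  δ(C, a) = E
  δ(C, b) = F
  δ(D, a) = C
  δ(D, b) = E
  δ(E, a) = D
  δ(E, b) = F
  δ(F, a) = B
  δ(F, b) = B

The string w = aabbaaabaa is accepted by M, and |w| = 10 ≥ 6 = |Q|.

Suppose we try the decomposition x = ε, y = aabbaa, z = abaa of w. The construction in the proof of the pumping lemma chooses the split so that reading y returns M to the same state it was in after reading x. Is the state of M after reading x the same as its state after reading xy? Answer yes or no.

no

State sequence: A -a-> E -a-> D -b-> E -b-> F -a-> B -a-> F

After x (step 0): A. After xy (step 6): F.
They differ (A ≠ F), so y is not a cycle from the state after x; this split is not the one the pumping-lemma construction produces, and pumping y need not keep the string in L(M).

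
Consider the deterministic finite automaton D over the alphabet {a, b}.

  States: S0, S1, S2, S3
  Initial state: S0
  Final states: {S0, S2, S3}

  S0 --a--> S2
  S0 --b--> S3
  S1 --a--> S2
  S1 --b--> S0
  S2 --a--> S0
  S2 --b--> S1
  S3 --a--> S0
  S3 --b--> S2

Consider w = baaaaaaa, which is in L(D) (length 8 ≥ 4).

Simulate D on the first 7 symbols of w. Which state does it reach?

S2

State sequence: S0 -b-> S3 -a-> S0 -a-> S2 -a-> S0 -a-> S2 -a-> S0 -a-> S2

After reading 7 characters, D is in state S2.
(This kind of state-tracing is the core of the pumping-lemma construction: with 4 states, pigeonhole forces a repeat within the first 4 steps.)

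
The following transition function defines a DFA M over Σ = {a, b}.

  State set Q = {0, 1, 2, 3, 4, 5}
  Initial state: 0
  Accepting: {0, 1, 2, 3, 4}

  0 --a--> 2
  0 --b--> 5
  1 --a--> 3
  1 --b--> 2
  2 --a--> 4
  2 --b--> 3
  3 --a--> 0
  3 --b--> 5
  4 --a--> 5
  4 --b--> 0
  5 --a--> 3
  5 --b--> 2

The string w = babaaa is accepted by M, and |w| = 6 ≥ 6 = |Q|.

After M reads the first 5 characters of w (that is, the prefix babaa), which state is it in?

Run of M on the first 5 characters of w = b a b a a:
  step 0: 0  (start)
  step 1: 5  (read b: 0→5)
  step 2: 3  (read a: 5→3)
  step 3: 5  (read b: 3→5)
  step 4: 3  (read a: 5→3)
  step 5: 0  (read a: 3→0)

After reading 5 characters, M is in state 0.
(This kind of state-tracing is the core of the pumping-lemma construction: with 6 states, pigeonhole forces a repeat within the first 6 steps.)

0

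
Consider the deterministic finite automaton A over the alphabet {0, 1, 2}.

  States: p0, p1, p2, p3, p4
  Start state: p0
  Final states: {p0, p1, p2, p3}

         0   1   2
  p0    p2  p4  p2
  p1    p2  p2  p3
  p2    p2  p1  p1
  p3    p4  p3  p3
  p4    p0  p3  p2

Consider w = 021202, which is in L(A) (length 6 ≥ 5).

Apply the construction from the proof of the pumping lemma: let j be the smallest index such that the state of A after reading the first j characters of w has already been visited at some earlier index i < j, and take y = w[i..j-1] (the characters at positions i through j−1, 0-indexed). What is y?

Run of A on w = 0 2 1 2 0 2:
  step 0: p0  (start)
  step 1: p2  (read 0: p0→p2)
  step 2: p1  (read 2: p2→p1)
  step 3: p2  (read 1: p1→p2)   ← first repeat (p2 seen earlier)
  step 4: p1  (read 2: p2→p1)
  step 5: p2  (read 0: p1→p2)
  step 6: p1  (read 2: p2→p1)

So i = 1, j = 3, giving x = w[0:1] = 0, y = w[1:3] = 21, z = w[3:6] = 202.
Check: |xy| = 3 ≤ 5 and |y| = 2 ≥ 1. Reading y takes A from p2 back to p2, so every xyⁱz is accepted.
With |Q| = 5, pigeonhole forces a state repeat no later than step 5; the substring read between the first and second visits to that state can be pumped.

21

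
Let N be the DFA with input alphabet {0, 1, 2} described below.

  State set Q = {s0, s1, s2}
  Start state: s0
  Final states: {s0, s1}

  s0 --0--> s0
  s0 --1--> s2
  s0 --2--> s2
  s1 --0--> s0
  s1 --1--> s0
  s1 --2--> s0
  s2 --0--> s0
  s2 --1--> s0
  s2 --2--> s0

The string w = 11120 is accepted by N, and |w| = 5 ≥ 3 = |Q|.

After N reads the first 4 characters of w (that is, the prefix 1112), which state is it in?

s0

State sequence: s0 -1-> s2 -1-> s0 -1-> s2 -2-> s0

After reading 4 characters, N is in state s0.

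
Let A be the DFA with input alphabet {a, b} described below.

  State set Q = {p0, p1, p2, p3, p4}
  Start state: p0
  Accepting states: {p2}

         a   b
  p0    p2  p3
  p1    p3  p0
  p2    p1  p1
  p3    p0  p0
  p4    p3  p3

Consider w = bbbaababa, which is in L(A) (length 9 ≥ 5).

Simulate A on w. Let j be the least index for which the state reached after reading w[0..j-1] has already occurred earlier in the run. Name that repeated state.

p0

State sequence: p0 -b-> p3 -b-> p0 -b-> p3 -a-> p0 -a-> p2 -b-> p1 -a-> p3 -b-> p0 -a-> p2
First repeat at step 2: p0 was already visited.

The earliest repeat is at step j = 2: A is in p0, which it already visited at step i = 0.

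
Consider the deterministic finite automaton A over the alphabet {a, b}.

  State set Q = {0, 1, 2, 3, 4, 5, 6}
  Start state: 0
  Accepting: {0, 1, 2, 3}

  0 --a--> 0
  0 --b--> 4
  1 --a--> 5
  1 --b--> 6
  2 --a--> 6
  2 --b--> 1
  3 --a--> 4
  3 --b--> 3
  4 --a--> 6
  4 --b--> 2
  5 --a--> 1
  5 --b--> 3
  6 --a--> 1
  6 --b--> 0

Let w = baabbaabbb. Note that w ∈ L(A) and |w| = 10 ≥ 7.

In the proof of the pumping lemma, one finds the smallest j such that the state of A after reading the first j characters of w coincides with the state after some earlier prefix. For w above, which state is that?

State sequence: 0 -b-> 4 -a-> 6 -a-> 1 -b-> 6 -b-> 0 -a-> 0 -a-> 0 -b-> 4 -b-> 2 -b-> 1
First repeat at step 4: 6 was already visited.

The earliest repeat is at step j = 4: A is in 6, which it already visited at step i = 2.
With |Q| = 7, pigeonhole forces a state repeat no later than step 7; the substring read between the first and second visits to that state can be pumped.

6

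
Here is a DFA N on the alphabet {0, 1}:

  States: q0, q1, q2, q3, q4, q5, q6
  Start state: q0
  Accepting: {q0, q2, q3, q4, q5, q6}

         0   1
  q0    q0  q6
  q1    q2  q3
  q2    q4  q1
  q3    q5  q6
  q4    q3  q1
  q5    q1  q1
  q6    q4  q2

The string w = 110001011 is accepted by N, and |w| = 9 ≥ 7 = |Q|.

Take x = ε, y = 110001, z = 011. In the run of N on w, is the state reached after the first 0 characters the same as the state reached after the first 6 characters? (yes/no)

State sequence: q0 -1-> q6 -1-> q2 -0-> q4 -0-> q3 -0-> q5 -1-> q1

After x (step 0): q0. After xy (step 6): q1.
They differ (q0 ≠ q1), so y is not a cycle from the state after x; this split is not the one the pumping-lemma construction produces, and pumping y need not keep the string in L(N).

no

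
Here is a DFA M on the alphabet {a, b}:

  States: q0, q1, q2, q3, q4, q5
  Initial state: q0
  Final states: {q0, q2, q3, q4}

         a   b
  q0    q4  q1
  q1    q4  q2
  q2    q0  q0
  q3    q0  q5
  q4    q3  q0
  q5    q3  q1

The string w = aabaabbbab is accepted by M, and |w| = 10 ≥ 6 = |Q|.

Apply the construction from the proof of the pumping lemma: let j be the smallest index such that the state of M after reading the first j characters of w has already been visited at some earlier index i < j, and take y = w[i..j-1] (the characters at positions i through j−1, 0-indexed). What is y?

State sequence: q0 -a-> q4 -a-> q3 -b-> q5 -a-> q3 -a-> q0 -b-> q1 -b-> q2 -b-> q0 -a-> q4 -b-> q0
First repeat at step 4: q3 was already visited.

So i = 2, j = 4, giving x = w[0:2] = aa, y = w[2:4] = ba, z = w[4:10] = abbbab.
Check: |xy| = 4 ≤ 6 and |y| = 2 ≥ 1. Reading y takes M from q3 back to q3, so every xyⁱz is accepted.
With |Q| = 6, pigeonhole forces a state repeat no later than step 6; the substring read between the first and second visits to that state can be pumped.

ba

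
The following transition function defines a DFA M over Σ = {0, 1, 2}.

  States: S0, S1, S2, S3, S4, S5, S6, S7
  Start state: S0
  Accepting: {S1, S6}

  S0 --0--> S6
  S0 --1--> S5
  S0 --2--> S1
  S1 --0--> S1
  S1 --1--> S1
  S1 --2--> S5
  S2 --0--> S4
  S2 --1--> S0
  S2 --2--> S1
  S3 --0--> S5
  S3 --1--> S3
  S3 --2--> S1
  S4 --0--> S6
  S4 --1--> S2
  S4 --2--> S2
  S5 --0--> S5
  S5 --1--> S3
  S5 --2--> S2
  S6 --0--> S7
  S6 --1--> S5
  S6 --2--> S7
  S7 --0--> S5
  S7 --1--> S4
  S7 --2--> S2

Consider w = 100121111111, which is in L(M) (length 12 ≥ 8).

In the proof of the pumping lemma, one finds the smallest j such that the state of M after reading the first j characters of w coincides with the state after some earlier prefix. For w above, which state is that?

Run of M on w = 1 0 0 1 2 1 1 1 1 1 1 1:
  step 0: S0  (start)
  step 1: S5  (read 1: S0→S5)
  step 2: S5  (read 0: S5→S5)   ← first repeat (S5 seen earlier)
  step 3: S5  (read 0: S5→S5)
  step 4: S3  (read 1: S5→S3)
  step 5: S1  (read 2: S3→S1)
  step 6: S1  (read 1: S1→S1)
  step 7: S1  (read 1: S1→S1)
  step 8: S1  (read 1: S1→S1)
  step 9: S1  (read 1: S1→S1)
  step 10: S1  (read 1: S1→S1)
  step 11: S1  (read 1: S1→S1)
  step 12: S1  (read 1: S1→S1)

The earliest repeat is at step j = 2: M is in S5, which it already visited at step i = 1.
With |Q| = 8, pigeonhole forces a state repeat no later than step 8; the substring read between the first and second visits to that state can be pumped.

S5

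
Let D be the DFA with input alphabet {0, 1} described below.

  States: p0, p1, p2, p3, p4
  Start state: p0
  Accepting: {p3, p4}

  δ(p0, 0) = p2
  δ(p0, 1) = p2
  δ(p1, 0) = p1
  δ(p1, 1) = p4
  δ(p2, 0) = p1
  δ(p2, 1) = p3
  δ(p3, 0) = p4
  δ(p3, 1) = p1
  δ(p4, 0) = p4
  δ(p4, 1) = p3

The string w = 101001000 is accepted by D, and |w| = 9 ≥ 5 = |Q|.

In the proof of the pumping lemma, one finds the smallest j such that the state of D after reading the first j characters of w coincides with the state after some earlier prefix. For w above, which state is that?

State sequence: p0 -1-> p2 -0-> p1 -1-> p4 -0-> p4 -0-> p4 -1-> p3 -0-> p4 -0-> p4 -0-> p4
First repeat at step 4: p4 was already visited.

The earliest repeat is at step j = 4: D is in p4, which it already visited at step i = 3.

p4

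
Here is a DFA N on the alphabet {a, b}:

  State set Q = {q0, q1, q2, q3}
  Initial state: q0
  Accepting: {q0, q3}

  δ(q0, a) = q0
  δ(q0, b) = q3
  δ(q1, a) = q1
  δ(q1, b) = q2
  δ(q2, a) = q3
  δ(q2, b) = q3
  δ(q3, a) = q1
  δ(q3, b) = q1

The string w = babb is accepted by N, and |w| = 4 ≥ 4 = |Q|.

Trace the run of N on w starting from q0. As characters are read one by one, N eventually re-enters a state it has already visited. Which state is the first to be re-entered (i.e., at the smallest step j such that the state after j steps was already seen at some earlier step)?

q3

State sequence: q0 -b-> q3 -a-> q1 -b-> q2 -b-> q3
First repeat at step 4: q3 was already visited.

The earliest repeat is at step j = 4: N is in q3, which it already visited at step i = 1.
The DFA has 4 states, so the proof of the pumping lemma guarantees a repeated state among the first 4+1 visited; the segment between the two visits is the pumpable y.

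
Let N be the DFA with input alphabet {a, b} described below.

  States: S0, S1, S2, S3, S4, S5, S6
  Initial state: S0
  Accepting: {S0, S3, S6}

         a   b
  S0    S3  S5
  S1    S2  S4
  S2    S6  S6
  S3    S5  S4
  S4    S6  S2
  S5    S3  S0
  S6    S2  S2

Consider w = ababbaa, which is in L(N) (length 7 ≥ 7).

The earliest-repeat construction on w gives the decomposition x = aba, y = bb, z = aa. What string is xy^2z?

ababbbbaa

xy^2z = aba·bb·bb·aa = ababbbbaa.
Reading y = bb takes N from S6 back to S6, so after x·y·y the machine is still in S6, and z then leads to the accepting state S6. Hence ababbbbaa ∈ L(N).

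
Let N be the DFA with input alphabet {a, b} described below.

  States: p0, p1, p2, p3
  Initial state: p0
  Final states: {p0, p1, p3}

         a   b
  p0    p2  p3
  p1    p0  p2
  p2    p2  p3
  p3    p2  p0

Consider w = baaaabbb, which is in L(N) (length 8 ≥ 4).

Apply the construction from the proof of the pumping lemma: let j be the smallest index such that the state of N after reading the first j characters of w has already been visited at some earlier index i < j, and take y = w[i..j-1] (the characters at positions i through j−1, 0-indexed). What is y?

Run of N on w = b a a a a b b b:
  step 0: p0  (start)
  step 1: p3  (read b: p0→p3)
  step 2: p2  (read a: p3→p2)
  step 3: p2  (read a: p2→p2)   ← first repeat (p2 seen earlier)
  step 4: p2  (read a: p2→p2)
  step 5: p2  (read a: p2→p2)
  step 6: p3  (read b: p2→p3)
  step 7: p0  (read b: p3→p0)
  step 8: p3  (read b: p0→p3)

So i = 2, j = 3, giving x = w[0:2] = ba, y = w[2:3] = a, z = w[3:8] = aabbb.
Check: |xy| = 3 ≤ 4 and |y| = 1 ≥ 1. Reading y takes N from p2 back to p2, so every xyⁱz is accepted.

a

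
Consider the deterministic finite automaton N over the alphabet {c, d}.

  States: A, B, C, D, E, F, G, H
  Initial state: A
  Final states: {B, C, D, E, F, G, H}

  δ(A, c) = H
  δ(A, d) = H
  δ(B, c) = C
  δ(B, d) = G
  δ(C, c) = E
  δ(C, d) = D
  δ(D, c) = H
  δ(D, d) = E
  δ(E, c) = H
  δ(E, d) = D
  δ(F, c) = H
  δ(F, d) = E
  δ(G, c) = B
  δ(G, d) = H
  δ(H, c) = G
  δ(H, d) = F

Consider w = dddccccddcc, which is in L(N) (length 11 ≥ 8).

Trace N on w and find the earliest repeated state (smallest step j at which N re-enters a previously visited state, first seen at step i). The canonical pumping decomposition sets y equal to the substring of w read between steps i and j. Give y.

ddc

State sequence: A -d-> H -d-> F -d-> E -c-> H -c-> G -c-> B -c-> C -d-> D -d-> E -c-> H -c-> G
First repeat at step 4: H was already visited.

So i = 1, j = 4, giving x = w[0:1] = d, y = w[1:4] = ddc, z = w[4:11] = cccddcc.
Check: |xy| = 4 ≤ 8 and |y| = 3 ≥ 1. Reading y takes N from H back to H, so every xyⁱz is accepted.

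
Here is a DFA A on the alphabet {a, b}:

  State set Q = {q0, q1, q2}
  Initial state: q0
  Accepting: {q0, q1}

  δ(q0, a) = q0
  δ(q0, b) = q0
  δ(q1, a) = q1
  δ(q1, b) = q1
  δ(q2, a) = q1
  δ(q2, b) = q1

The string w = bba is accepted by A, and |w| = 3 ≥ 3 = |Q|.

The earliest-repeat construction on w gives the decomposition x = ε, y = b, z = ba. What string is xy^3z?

xy^3z = ε·b·b·b·ba = bbbba.
Reading y = b takes A from q0 back to q0, so after x·y·y·y the machine is still in q0, and z then leads to the accepting state q0. Hence bbbba ∈ L(A).

bbbba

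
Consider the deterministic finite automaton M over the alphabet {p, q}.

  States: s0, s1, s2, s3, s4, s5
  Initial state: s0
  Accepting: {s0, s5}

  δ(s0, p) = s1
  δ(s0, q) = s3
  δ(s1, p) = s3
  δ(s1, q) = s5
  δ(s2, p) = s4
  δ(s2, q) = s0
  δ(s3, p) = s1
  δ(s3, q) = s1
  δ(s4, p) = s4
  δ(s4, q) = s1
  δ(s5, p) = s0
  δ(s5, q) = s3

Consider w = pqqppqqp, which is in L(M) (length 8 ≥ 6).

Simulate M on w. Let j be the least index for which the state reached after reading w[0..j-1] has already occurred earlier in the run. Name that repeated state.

s1

Run of M on w = p q q p p q q p:
  step 0: s0  (start)
  step 1: s1  (read p: s0→s1)
  step 2: s5  (read q: s1→s5)
  step 3: s3  (read q: s5→s3)
  step 4: s1  (read p: s3→s1)   ← first repeat (s1 seen earlier)
  step 5: s3  (read p: s1→s3)
  step 6: s1  (read q: s3→s1)
  step 7: s5  (read q: s1→s5)
  step 8: s0  (read p: s5→s0)

The earliest repeat is at step j = 4: M is in s1, which it already visited at step i = 1.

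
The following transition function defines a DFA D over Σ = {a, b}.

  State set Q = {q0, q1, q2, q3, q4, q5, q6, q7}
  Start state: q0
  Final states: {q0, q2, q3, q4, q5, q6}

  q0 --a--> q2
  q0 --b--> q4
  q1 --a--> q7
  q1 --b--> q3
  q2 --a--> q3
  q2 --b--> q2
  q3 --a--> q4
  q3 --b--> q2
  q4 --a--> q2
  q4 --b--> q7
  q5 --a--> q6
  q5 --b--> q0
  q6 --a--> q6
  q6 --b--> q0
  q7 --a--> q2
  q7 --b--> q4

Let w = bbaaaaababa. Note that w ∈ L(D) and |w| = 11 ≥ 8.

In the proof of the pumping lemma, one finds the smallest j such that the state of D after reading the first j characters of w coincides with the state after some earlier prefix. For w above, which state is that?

q4

State sequence: q0 -b-> q4 -b-> q7 -a-> q2 -a-> q3 -a-> q4 -a-> q2 -a-> q3 -b-> q2 -a-> q3 -b-> q2 -a-> q3
First repeat at step 5: q4 was already visited.

The earliest repeat is at step j = 5: D is in q4, which it already visited at step i = 1.
The DFA has 8 states, so the proof of the pumping lemma guarantees a repeated state among the first 8+1 visited; the segment between the two visits is the pumpable y.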